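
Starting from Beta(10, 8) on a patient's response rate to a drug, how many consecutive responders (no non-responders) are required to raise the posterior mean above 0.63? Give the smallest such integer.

k = 4

After k responders and 0 non-responders the posterior is Beta(10+k, 8), with mean (10+k)/(10+8+k).
Set (10+k)/(18+k) > 0.63 and solve: k > (0.63·18 − 10)/(1 − 0.63) = 3.622.
The smallest integer exceeding 3.622 is 4.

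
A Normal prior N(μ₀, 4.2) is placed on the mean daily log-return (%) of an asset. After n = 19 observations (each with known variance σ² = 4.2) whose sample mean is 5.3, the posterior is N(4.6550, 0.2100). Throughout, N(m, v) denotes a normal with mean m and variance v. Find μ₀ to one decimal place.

The posterior mean is a precision-weighted average: μ_n = (τ₀μ₀ + τ_data·x̄)/(τ₀+τ_data), with τ₀=1/σ₀² and τ_data=n/σ².
Here τ₀ = 1/4.2 = 0.238095 and τ_data = 19/4.2 = 4.523810, so τ_n = 4.761905.
Rearranging for μ₀: μ₀ = (μ_n·τ_n − τ_data·x̄)/τ₀ = (4.6550·4.761905 − 4.523810·5.3) / 0.238095 = -1.809525/0.238095 ≈ -7.6.

μ₀ = -7.6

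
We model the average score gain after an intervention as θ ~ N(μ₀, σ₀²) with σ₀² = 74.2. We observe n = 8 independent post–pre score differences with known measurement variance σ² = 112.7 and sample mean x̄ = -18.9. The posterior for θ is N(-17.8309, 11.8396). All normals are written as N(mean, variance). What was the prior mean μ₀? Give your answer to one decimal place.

With known observation variance, the Normal–Normal posterior has precision τ_n = τ₀ + n/σ² and mean μ_n = (τ₀μ₀ + (n/σ²)x̄)/τ_n.
Here τ₀ = 1/74.2 = 0.013477 and τ_data = 8/112.7 = 0.070985, so τ_n = 0.084462.
Rearranging for μ₀: μ₀ = (μ_n·τ_n − τ_data·x̄)/τ₀ = (-17.8309·0.084462 − 0.070985·-18.9) / 0.013477 = -0.164417/0.013477 ≈ -12.2.

μ₀ = -12.2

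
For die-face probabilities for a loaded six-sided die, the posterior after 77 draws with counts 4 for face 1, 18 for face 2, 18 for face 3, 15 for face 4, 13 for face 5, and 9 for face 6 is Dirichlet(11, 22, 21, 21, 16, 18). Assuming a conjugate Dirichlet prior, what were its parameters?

For a Dirichlet(α) prior with multinomial counts c, the posterior is Dirichlet(α + c) componentwise.
Subtract each count from the matching posterior parameter: 11−4=7, 22−18=4, 21−18=3, 21−15=6, 16−13=3, 18−9=9.

Dirichlet(7, 4, 3, 6, 3, 9)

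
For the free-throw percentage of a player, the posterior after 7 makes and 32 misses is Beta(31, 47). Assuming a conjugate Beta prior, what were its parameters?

Beta(24, 15)

A Beta(a, b) prior with s successes and f failures in binomial data gives a Beta(a+s, b+f) posterior.
So a = 31 − 7 = 24 and b = 47 − 32 = 15.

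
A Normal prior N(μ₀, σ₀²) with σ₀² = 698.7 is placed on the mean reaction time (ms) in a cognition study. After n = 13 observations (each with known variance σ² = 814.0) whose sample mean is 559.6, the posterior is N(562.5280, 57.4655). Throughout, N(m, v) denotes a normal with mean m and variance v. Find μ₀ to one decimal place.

μ₀ = 595.2

With known observation variance, the Normal–Normal posterior has precision τ_n = τ₀ + n/σ² and mean μ_n = (τ₀μ₀ + (n/σ²)x̄)/τ_n.
Here τ₀ = 1/698.7 = 0.001431 and τ_data = 13/814.0 = 0.015971, so τ_n = 0.017402.
Rearranging for μ₀: μ₀ = (μ_n·τ_n − τ_data·x̄)/τ₀ = (562.5280·0.017402 − 0.015971·559.6) / 0.001431 = 0.851741/0.001431 ≈ 595.2.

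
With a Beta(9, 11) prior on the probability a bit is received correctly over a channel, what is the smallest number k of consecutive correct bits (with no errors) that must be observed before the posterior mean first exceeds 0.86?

After k correct bits and 0 errors the posterior is Beta(9+k, 11), with mean (9+k)/(9+11+k).
Set (9+k)/(20+k) > 0.86 and solve: k > (0.86·20 − 9)/(1 − 0.86) = 58.571.
The smallest integer exceeding 58.571 is 59.

k = 59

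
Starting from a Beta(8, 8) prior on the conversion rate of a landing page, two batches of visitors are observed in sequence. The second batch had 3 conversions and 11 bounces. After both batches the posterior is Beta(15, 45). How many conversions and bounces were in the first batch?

Sequential conjugate updates are equivalent to a single update on the pooled data, so total successes = posterior α − prior α and total failures = posterior β − prior β.
Total across both batches: 15−8=7 conversions, 45−8=37 bounces.
Subtract the second batch: 7−3=4 conversions and 37−11=26 bounces.

4 conversions and 26 bounces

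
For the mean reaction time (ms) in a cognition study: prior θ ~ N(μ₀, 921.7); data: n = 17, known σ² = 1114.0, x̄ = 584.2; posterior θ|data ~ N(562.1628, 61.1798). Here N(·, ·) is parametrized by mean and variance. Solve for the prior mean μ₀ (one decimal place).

μ₀ = 252.2

The posterior mean is a precision-weighted average: μ_n = (τ₀μ₀ + τ_data·x̄)/(τ₀+τ_data), with τ₀=1/σ₀² and τ_data=n/σ².
Here τ₀ = 1/921.7 = 0.001085 and τ_data = 17/1114.0 = 0.015260, so τ_n = 0.016345.
Rearranging for μ₀: μ₀ = (μ_n·τ_n − τ_data·x̄)/τ₀ = (562.1628·0.016345 − 0.015260·584.2) / 0.001085 = 0.273659/0.001085 ≈ 252.2.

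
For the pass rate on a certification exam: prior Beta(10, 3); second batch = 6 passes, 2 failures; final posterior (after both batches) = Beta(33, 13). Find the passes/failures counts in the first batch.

17 passes and 8 failures

Because Beta–binomial updating is additive in the counts, the combined data contributed (α_post−α_prior, β_post−β_prior) successes and failures.
Total across both batches: 33−10=23 passes, 13−3=10 failures.
Subtract the second batch: 23−6=17 passes and 10−2=8 failures.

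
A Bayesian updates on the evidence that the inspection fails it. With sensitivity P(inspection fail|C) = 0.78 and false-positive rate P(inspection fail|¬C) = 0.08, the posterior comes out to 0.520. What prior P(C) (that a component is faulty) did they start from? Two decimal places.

In odds form, posterior odds = prior odds × likelihood ratio, so prior odds = posterior odds ÷ LR.
Posterior odds = 0.520/(1−0.520) = 1.0833. LR = 0.78/0.08 = 9.7500.
Prior odds = 1.0833/9.7500 = 0.1111, so P(C) = 0.1111/(1+0.1111) ≈ 0.10.

P(C) = 0.10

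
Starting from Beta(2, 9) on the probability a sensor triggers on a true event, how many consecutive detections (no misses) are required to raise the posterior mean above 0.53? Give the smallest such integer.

After k detections and 0 misses the posterior is Beta(2+k, 9), with mean (2+k)/(2+9+k).
Set (2+k)/(11+k) > 0.53 and solve: k > (0.53·11 − 2)/(1 − 0.53) = 8.149.
The smallest integer exceeding 8.149 is 9.

k = 9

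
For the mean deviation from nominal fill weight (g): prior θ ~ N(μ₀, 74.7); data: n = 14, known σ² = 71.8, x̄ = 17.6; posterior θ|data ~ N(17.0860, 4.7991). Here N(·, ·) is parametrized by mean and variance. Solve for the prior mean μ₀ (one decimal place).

The posterior mean is a precision-weighted average: μ_n = (τ₀μ₀ + τ_data·x̄)/(τ₀+τ_data), with τ₀=1/σ₀² and τ_data=n/σ².
Here τ₀ = 1/74.7 = 0.013387 and τ_data = 14/71.8 = 0.194986, so τ_n = 0.208373.
Rearranging for μ₀: μ₀ = (μ_n·τ_n − τ_data·x̄)/τ₀ = (17.0860·0.208373 − 0.194986·17.6) / 0.013387 = 0.128507/0.013387 ≈ 9.6.

μ₀ = 9.6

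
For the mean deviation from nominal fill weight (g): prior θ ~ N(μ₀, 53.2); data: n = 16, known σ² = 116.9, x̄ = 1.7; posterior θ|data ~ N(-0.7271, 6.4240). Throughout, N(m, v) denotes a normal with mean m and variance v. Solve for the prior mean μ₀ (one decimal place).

The posterior mean is a precision-weighted average: μ_n = (τ₀μ₀ + τ_data·x̄)/(τ₀+τ_data), with τ₀=1/σ₀² and τ_data=n/σ².
Here τ₀ = 1/53.2 = 0.018797 and τ_data = 16/116.9 = 0.136869, so τ_n = 0.155666.
Rearranging for μ₀: μ₀ = (μ_n·τ_n − τ_data·x̄)/τ₀ = (-0.7271·0.155666 − 0.136869·1.7) / 0.018797 = -0.345862/0.018797 ≈ -18.4.

μ₀ = -18.4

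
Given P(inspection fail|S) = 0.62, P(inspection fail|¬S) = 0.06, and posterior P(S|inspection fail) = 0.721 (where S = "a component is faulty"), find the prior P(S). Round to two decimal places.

In odds form, posterior odds = prior odds × likelihood ratio, so prior odds = posterior odds ÷ LR.
Posterior odds = 0.721/(1−0.721) = 2.5842. LR = 0.62/0.06 = 10.3333.
Prior odds = 2.5842/10.3333 = 0.2501, so P(S) = 0.2501/(1+0.2501) ≈ 0.20.

P(S) = 0.20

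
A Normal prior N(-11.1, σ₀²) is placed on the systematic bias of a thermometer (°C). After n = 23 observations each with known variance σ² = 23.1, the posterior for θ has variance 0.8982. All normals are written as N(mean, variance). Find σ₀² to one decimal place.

For the Normal–Normal model with known σ², precisions add: τ_n = τ₀ + n/σ².
So 1/σ₀² = 1/0.8982 − 23/23.1 = 1.113338 − 0.995671 = 0.117667.
Hence σ₀² = 1/0.117667 ≈ 8.5.

σ₀² = 8.5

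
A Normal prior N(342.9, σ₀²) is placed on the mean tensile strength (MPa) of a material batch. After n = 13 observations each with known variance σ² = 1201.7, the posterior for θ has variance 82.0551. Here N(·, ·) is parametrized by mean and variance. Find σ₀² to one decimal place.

For the Normal–Normal model with known σ², precisions add: τ_n = τ₀ + n/σ².
So 1/σ₀² = 1/82.0551 − 13/1201.7 = 0.012187 − 0.010818 = 0.001369.
Hence σ₀² = 1/0.001369 ≈ 730.5.

σ₀² = 730.5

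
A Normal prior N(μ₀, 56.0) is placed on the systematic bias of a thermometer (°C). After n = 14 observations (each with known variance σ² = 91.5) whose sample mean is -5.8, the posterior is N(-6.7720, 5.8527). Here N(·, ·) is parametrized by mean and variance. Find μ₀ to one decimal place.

μ₀ = -15.1

With known observation variance, the Normal–Normal posterior has precision τ_n = τ₀ + n/σ² and mean μ_n = (τ₀μ₀ + (n/σ²)x̄)/τ_n.
Here τ₀ = 1/56.0 = 0.017857 and τ_data = 14/91.5 = 0.153005, so τ_n = 0.170862.
Rearranging for μ₀: μ₀ = (μ_n·τ_n − τ_data·x̄)/τ₀ = (-6.7720·0.170862 − 0.153005·-5.8) / 0.017857 = -0.269648/0.017857 ≈ -15.1.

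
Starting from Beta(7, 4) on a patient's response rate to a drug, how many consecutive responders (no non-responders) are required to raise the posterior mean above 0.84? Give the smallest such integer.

k = 15

After k responders and 0 non-responders the posterior is Beta(7+k, 4), with mean (7+k)/(7+4+k).
Set (7+k)/(11+k) > 0.84 and solve: k > (0.84·11 − 7)/(1 − 0.84) = 14.000.
The smallest integer exceeding 14.000 is 15, and checking k=15: (22)/(26) = 0.8462 > 0.84.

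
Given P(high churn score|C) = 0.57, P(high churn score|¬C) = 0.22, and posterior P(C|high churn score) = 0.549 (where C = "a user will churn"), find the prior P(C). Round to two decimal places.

In odds form, posterior odds = prior odds × likelihood ratio, so prior odds = posterior odds ÷ LR.
Posterior odds = 0.549/(1−0.549) = 1.2173. LR = 0.57/0.22 = 2.5909.
Prior odds = 1.2173/2.5909 = 0.4698, so P(C) = 0.4698/(1+0.4698) ≈ 0.32.

P(C) = 0.32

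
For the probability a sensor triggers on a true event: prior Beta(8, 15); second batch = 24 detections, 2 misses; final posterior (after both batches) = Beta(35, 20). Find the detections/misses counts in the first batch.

3 detections and 3 misses

Because Beta–binomial updating is additive in the counts, the combined data contributed (α_post−α_prior, β_post−β_prior) successes and failures.
Total across both batches: 35−8=27 detections, 20−15=5 misses.
Subtract the second batch: 27−24=3 detections and 5−2=3 misses.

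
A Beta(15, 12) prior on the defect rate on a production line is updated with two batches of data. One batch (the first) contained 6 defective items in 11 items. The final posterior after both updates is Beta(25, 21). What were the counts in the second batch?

Because Beta–binomial updating is additive in the counts, the combined data contributed (α_post−α_prior, β_post−β_prior) successes and failures.
Total across both batches: 25−15=10 defective items, 21−12=9 good items.
Subtract the first batch: 10−6=4 defective items and 9−5=4 good items.

4 defective items and 4 good items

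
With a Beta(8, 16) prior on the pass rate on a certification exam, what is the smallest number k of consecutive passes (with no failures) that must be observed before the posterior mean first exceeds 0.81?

After k passes and 0 failures the posterior is Beta(8+k, 16), with mean (8+k)/(8+16+k).
Set (8+k)/(24+k) > 0.81 and solve: k > (0.81·24 − 8)/(1 − 0.81) = 60.211.
The smallest integer exceeding 60.211 is 61, and checking k=61: (69)/(85) = 0.8118 > 0.81.

k = 61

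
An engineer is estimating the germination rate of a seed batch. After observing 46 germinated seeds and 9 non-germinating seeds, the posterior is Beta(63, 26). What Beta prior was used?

Beta(17, 17)

Beta is conjugate to the binomial likelihood: posterior = Beta(α+s, β+f).
So α = 63 − 46 = 17 and β = 26 − 9 = 17.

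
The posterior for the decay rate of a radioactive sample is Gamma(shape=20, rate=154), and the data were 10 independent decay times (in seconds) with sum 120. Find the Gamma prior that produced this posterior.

Gamma(shape=10, rate=34)

Gamma–exponential conjugacy: posterior shape = α + n, posterior rate = β + Σtᵢ.
So α = 20 − 10 = 10 and β = 154 − 120 = 34.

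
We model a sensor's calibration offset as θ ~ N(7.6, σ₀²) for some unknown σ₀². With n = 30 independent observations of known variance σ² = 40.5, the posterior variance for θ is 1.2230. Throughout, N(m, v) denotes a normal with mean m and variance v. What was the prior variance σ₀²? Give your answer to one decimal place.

σ₀² = 13.0

Posterior precision equals prior precision plus data precision: 1/σ_n² = 1/σ₀² + n/σ².
So 1/σ₀² = 1/1.2230 − 30/40.5 = 0.817661 − 0.740741 = 0.076920.
Hence σ₀² = 1/0.076920 ≈ 13.0.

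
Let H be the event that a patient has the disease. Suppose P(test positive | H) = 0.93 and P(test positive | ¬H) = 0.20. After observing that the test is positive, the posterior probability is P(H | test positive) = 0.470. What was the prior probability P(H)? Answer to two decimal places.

P(H) = 0.16

Bayes' rule in odds form gives O(H|E) = O(H)·[P(E|H)/P(E|¬H)], hence O(H) = O(H|E)/LR.
Posterior odds = 0.470/(1−0.470) = 0.8868. LR = 0.93/0.20 = 4.6500.
Prior odds = 0.8868/4.6500 = 0.1907, so P(H) = 0.1907/(1+0.1907) ≈ 0.16.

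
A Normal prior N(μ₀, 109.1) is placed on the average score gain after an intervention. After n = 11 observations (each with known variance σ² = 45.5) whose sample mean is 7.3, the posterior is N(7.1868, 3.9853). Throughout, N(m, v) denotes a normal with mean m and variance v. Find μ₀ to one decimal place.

μ₀ = 4.2

The posterior mean is a precision-weighted average: μ_n = (τ₀μ₀ + τ_data·x̄)/(τ₀+τ_data), with τ₀=1/σ₀² and τ_data=n/σ².
Here τ₀ = 1/109.1 = 0.009166 and τ_data = 11/45.5 = 0.241758, so τ_n = 0.250924.
Rearranging for μ₀: μ₀ = (μ_n·τ_n − τ_data·x̄)/τ₀ = (7.1868·0.250924 − 0.241758·7.3) / 0.009166 = 0.038507/0.009166 ≈ 4.2.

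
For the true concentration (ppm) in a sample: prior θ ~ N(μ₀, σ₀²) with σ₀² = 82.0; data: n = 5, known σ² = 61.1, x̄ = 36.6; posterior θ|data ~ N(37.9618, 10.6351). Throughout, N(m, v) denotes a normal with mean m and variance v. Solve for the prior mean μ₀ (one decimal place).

μ₀ = 47.1

The posterior mean is a precision-weighted average: μ_n = (τ₀μ₀ + τ_data·x̄)/(τ₀+τ_data), with τ₀=1/σ₀² and τ_data=n/σ².
Here τ₀ = 1/82.0 = 0.012195 and τ_data = 5/61.1 = 0.081833, so τ_n = 0.094028.
Rearranging for μ₀: μ₀ = (μ_n·τ_n − τ_data·x̄)/τ₀ = (37.9618·0.094028 − 0.081833·36.6) / 0.012195 = 0.574384/0.012195 ≈ 47.1.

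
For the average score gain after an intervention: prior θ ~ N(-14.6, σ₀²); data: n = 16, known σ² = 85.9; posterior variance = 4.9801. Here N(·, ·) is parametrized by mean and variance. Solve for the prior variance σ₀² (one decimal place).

σ₀² = 68.8

For the Normal–Normal model with known σ², precisions add: τ_n = τ₀ + n/σ².
So 1/σ₀² = 1/4.9801 − 16/85.9 = 0.200799 − 0.186263 = 0.014536.
Hence σ₀² = 1/0.014536 ≈ 68.8.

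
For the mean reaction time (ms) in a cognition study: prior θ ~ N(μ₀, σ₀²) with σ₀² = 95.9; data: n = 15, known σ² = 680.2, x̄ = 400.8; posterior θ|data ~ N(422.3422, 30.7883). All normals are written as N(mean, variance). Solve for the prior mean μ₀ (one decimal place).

With known observation variance, the Normal–Normal posterior has precision τ_n = τ₀ + n/σ² and mean μ_n = (τ₀μ₀ + (n/σ²)x̄)/τ_n.
Here τ₀ = 1/95.9 = 0.010428 and τ_data = 15/680.2 = 0.022052, so τ_n = 0.032480.
Rearranging for μ₀: μ₀ = (μ_n·τ_n − τ_data·x̄)/τ₀ = (422.3422·0.032480 − 0.022052·400.8) / 0.010428 = 4.879233/0.010428 ≈ 467.9.

μ₀ = 467.9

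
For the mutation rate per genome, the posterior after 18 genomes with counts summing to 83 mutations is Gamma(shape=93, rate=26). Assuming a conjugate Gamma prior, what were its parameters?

Gamma(shape=10, rate=8)

A Gamma(α, β) prior (rate parametrization) on a Poisson rate with n observations summing to S gives posterior Gamma(α+S, β+n).
So α = 93 − 83 = 10 and β = 26 − 18 = 8.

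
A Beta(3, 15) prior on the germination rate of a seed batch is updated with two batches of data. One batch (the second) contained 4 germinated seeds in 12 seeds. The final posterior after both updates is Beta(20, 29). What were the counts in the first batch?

13 germinated seeds and 6 non-germinating seeds

Sequential conjugate updates are equivalent to a single update on the pooled data, so total successes = posterior α − prior α and total failures = posterior β − prior β.
Total across both batches: 20−3=17 germinated seeds, 29−15=14 non-germinating seeds.
Subtract the second batch: 17−4=13 germinated seeds and 14−8=6 non-germinating seeds.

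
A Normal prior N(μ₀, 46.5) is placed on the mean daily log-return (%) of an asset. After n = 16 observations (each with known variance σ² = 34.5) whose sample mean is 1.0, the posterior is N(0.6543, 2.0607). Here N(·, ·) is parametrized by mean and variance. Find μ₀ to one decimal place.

μ₀ = -6.8

The posterior mean is a precision-weighted average: μ_n = (τ₀μ₀ + τ_data·x̄)/(τ₀+τ_data), with τ₀=1/σ₀² and τ_data=n/σ².
Here τ₀ = 1/46.5 = 0.021505 and τ_data = 16/34.5 = 0.463768, so τ_n = 0.485273.
Rearranging for μ₀: μ₀ = (μ_n·τ_n − τ_data·x̄)/τ₀ = (0.6543·0.485273 − 0.463768·1.0) / 0.021505 = -0.146254/0.021505 ≈ -6.8.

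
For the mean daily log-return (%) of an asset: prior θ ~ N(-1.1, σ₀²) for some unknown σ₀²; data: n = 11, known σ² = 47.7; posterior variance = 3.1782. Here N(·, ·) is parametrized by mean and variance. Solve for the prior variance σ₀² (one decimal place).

Posterior precision equals prior precision plus data precision: 1/σ_n² = 1/σ₀² + n/σ².
So 1/σ₀² = 1/3.1782 − 11/47.7 = 0.314644 − 0.230608 = 0.084036.
Hence σ₀² = 1/0.084036 ≈ 11.9.

σ₀² = 11.9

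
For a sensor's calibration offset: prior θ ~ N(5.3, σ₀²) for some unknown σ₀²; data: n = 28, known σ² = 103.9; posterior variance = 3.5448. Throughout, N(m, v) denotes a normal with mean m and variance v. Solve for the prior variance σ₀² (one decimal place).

For the Normal–Normal model with known σ², precisions add: τ_n = τ₀ + n/σ².
So 1/σ₀² = 1/3.5448 − 28/103.9 = 0.282103 − 0.269490 = 0.012613.
Hence σ₀² = 1/0.012613 ≈ 79.3.

σ₀² = 79.3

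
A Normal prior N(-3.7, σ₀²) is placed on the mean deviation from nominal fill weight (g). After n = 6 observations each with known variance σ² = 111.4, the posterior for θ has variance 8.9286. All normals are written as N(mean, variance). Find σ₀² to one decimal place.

Posterior precision equals prior precision plus data precision: 1/σ_n² = 1/σ₀² + n/σ².
So 1/σ₀² = 1/8.9286 − 6/111.4 = 0.112000 − 0.053860 = 0.058140.
Hence σ₀² = 1/0.058140 ≈ 17.2.

σ₀² = 17.2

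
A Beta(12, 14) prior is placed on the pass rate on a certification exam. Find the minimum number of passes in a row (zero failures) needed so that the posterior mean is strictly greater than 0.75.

k = 31

After k passes and 0 failures the posterior is Beta(12+k, 14), with mean (12+k)/(12+14+k).
Set (12+k)/(26+k) > 0.75 and solve: k > (0.75·26 − 12)/(1 − 0.75) = 30.000.
The smallest integer exceeding 30.000 is 31.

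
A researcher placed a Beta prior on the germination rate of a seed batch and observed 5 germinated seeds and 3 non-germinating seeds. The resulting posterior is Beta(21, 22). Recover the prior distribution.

Beta(16, 19)

Beta is conjugate to the binomial likelihood: posterior = Beta(a+s, b+f).
Subtract the data counts: 21−5=16, 22−3=19.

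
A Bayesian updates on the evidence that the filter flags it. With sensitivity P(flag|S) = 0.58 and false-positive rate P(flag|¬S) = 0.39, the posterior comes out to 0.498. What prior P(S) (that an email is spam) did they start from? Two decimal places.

P(S) = 0.40

Bayes' rule in odds form gives O(S|E) = O(S)·[P(E|S)/P(E|¬S)], hence O(S) = O(S|E)/LR.
Posterior odds = 0.498/(1−0.498) = 0.9920. LR = 0.58/0.39 = 1.4872.
Prior odds = 0.9920/1.4872 = 0.6670, so P(S) = 0.6670/(1+0.6670) ≈ 0.40.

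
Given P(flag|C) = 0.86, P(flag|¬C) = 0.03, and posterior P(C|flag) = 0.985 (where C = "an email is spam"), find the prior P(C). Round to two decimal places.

P(C) = 0.70

In odds form, posterior odds = prior odds × likelihood ratio, so prior odds = posterior odds ÷ LR.
Posterior odds = 0.985/(1−0.985) = 65.6667. LR = 0.86/0.03 = 28.6667.
Prior odds = 65.6667/28.6667 = 2.2907, so P(C) = 2.2907/(1+2.2907) ≈ 0.70.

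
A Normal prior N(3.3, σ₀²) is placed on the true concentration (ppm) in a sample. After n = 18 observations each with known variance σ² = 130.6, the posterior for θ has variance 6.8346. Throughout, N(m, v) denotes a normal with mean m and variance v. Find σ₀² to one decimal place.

σ₀² = 117.8

For the Normal–Normal model with known σ², precisions add: τ_n = τ₀ + n/σ².
So 1/σ₀² = 1/6.8346 − 18/130.6 = 0.146314 − 0.137825 = 0.008489.
Hence σ₀² = 1/0.008489 ≈ 117.8.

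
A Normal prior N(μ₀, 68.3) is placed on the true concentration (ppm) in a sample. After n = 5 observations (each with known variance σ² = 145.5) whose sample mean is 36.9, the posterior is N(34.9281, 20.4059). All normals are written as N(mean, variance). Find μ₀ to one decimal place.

With known observation variance, the Normal–Normal posterior has precision τ_n = τ₀ + n/σ² and mean μ_n = (τ₀μ₀ + (n/σ²)x̄)/τ_n.
Here τ₀ = 1/68.3 = 0.014641 and τ_data = 5/145.5 = 0.034364, so τ_n = 0.049005.
Rearranging for μ₀: μ₀ = (μ_n·τ_n − τ_data·x̄)/τ₀ = (34.9281·0.049005 − 0.034364·36.9) / 0.014641 = 0.443620/0.014641 ≈ 30.3.

μ₀ = 30.3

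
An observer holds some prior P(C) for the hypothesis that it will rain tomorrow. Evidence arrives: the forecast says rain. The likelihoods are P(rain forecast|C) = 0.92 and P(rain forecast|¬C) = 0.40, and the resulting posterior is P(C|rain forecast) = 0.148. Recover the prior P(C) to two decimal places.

P(C) = 0.07

Bayes' rule in odds form gives O(C|E) = O(C)·[P(E|C)/P(E|¬C)], hence O(C) = O(C|E)/LR.
Posterior odds = 0.148/(1−0.148) = 0.1737. LR = 0.92/0.40 = 2.3000.
Prior odds = 0.1737/2.3000 = 0.0755, so P(C) = 0.0755/(1+0.0755) ≈ 0.07.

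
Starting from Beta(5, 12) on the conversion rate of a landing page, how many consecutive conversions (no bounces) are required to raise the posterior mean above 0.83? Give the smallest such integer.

After k conversions and 0 bounces the posterior is Beta(5+k, 12), with mean (5+k)/(5+12+k).
Set (5+k)/(17+k) > 0.83 and solve: k > (0.83·17 − 5)/(1 − 0.83) = 53.588.
The smallest integer exceeding 53.588 is 54.

k = 54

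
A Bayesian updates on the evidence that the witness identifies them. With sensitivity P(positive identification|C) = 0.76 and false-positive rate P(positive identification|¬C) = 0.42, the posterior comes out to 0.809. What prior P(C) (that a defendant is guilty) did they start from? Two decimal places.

P(C) = 0.70

In odds form, posterior odds = prior odds × likelihood ratio, so prior odds = posterior odds ÷ LR.
Posterior odds = 0.809/(1−0.809) = 4.2356. LR = 0.76/0.42 = 1.8095.
Prior odds = 4.2356/1.8095 = 2.3408, so P(C) = 2.3408/(1+2.3408) ≈ 0.70.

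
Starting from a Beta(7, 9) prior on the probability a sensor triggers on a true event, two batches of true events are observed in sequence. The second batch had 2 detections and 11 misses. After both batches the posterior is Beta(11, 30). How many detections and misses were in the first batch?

Because Beta–binomial updating is additive in the counts, the combined data contributed (α_post−α_prior, β_post−β_prior) successes and failures.
Total across both batches: 11−7=4 detections, 30−9=21 misses.
Subtract the second batch: 4−2=2 detections and 21−11=10 misses.

2 detections and 10 misses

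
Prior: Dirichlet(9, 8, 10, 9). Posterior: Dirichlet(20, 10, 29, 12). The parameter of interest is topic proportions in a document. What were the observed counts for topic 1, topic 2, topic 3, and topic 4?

For a Dirichlet(α) prior with multinomial counts c, the posterior is Dirichlet(α + c) componentwise.
Counts are posterior − prior componentwise: 20−9=11, 10−8=2, 29−10=19, 12−9=3.

counts (11, 2, 19, 3)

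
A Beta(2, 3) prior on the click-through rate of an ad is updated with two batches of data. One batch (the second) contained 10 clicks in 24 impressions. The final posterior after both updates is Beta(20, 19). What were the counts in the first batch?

8 clicks and 2 non-clicks

Sequential conjugate updates are equivalent to a single update on the pooled data, so total successes = posterior α − prior α and total failures = posterior β − prior β.
Total across both batches: 20−2=18 clicks, 19−3=16 non-clicks.
Subtract the second batch: 18−10=8 clicks and 16−14=2 non-clicks.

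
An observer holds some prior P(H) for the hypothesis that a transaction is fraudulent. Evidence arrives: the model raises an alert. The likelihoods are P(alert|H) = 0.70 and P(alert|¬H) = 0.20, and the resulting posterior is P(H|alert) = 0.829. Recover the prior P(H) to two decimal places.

P(H) = 0.58

In odds form, posterior odds = prior odds × likelihood ratio, so prior odds = posterior odds ÷ LR.
Posterior odds = 0.829/(1−0.829) = 4.8480. LR = 0.70/0.20 = 3.5000.
Prior odds = 4.8480/3.5000 = 1.3851, so P(H) = 1.3851/(1+1.3851) ≈ 0.58.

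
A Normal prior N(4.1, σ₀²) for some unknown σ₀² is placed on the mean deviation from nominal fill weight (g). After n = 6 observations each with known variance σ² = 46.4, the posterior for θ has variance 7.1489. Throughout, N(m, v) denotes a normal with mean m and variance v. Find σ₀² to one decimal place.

σ₀² = 94.6

For the Normal–Normal model with known σ², precisions add: τ_n = τ₀ + n/σ².
So 1/σ₀² = 1/7.1489 − 6/46.4 = 0.139882 − 0.129310 = 0.010572.
Hence σ₀² = 1/0.010572 ≈ 94.6.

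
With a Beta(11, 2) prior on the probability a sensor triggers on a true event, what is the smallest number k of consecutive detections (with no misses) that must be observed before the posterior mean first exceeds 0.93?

k = 16

After k detections and 0 misses the posterior is Beta(11+k, 2), with mean (11+k)/(11+2+k).
Set (11+k)/(13+k) > 0.93 and solve: k > (0.93·13 − 11)/(1 − 0.93) = 15.571.
The smallest integer exceeding 15.571 is 16.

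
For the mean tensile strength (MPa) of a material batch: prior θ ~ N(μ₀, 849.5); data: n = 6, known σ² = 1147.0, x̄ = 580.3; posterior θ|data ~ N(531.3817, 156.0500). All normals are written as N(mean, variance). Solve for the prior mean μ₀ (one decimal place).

The posterior mean is a precision-weighted average: μ_n = (τ₀μ₀ + τ_data·x̄)/(τ₀+τ_data), with τ₀=1/σ₀² and τ_data=n/σ².
Here τ₀ = 1/849.5 = 0.001177 and τ_data = 6/1147.0 = 0.005231, so τ_n = 0.006408.
Rearranging for μ₀: μ₀ = (μ_n·τ_n − τ_data·x̄)/τ₀ = (531.3817·0.006408 − 0.005231·580.3) / 0.001177 = 0.369545/0.001177 ≈ 314.0.

μ₀ = 314.0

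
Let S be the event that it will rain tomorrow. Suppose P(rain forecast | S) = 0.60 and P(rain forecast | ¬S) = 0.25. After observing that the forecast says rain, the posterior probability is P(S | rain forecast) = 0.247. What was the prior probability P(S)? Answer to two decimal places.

Bayes' rule in odds form gives O(S|E) = O(S)·[P(E|S)/P(E|¬S)], hence O(S) = O(S|E)/LR.
Posterior odds = 0.247/(1−0.247) = 0.3280. LR = 0.60/0.25 = 2.4000.
Prior odds = 0.3280/2.4000 = 0.1367, so P(S) = 0.1367/(1+0.1367) ≈ 0.12.

P(S) = 0.12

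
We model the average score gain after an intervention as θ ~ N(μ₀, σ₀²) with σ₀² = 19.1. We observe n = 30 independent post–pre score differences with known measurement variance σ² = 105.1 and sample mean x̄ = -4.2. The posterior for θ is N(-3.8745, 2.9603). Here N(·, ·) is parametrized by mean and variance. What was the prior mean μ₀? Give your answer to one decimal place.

The posterior mean is a precision-weighted average: μ_n = (τ₀μ₀ + τ_data·x̄)/(τ₀+τ_data), with τ₀=1/σ₀² and τ_data=n/σ².
Here τ₀ = 1/19.1 = 0.052356 and τ_data = 30/105.1 = 0.285442, so τ_n = 0.337798.
Rearranging for μ₀: μ₀ = (μ_n·τ_n − τ_data·x̄)/τ₀ = (-3.8745·0.337798 − 0.285442·-4.2) / 0.052356 = -0.109942/0.052356 ≈ -2.1.

μ₀ = -2.1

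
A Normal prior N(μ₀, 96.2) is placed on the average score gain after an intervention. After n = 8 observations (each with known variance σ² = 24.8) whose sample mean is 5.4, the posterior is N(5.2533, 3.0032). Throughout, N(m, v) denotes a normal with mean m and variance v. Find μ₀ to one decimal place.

μ₀ = 0.7

The posterior mean is a precision-weighted average: μ_n = (τ₀μ₀ + τ_data·x̄)/(τ₀+τ_data), with τ₀=1/σ₀² and τ_data=n/σ².
Here τ₀ = 1/96.2 = 0.010395 and τ_data = 8/24.8 = 0.322581, so τ_n = 0.332976.
Rearranging for μ₀: μ₀ = (μ_n·τ_n − τ_data·x̄)/τ₀ = (5.2533·0.332976 − 0.322581·5.4) / 0.010395 = 0.007285/0.010395 ≈ 0.7.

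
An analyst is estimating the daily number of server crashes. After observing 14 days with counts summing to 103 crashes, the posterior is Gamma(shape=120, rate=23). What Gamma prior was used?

Gamma(shape=17, rate=9)

A Gamma(α, β) prior (rate parametrization) on a Poisson rate with n observations summing to S gives posterior Gamma(α+S, β+n).
So α = 120 − 103 = 17 and β = 23 − 14 = 9.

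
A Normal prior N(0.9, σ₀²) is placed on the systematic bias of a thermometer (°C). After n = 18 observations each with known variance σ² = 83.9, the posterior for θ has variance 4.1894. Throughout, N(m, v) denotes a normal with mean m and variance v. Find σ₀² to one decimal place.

σ₀² = 41.4

Posterior precision equals prior precision plus data precision: 1/σ_n² = 1/σ₀² + n/σ².
So 1/σ₀² = 1/4.1894 − 18/83.9 = 0.238698 − 0.214541 = 0.024157.
Hence σ₀² = 1/0.024157 ≈ 41.4.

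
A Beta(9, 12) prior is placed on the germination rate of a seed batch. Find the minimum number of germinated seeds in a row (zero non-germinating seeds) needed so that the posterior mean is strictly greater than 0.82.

k = 46

After k germinated seeds and 0 non-germinating seeds the posterior is Beta(9+k, 12), with mean (9+k)/(9+12+k).
Set (9+k)/(21+k) > 0.82 and solve: k > (0.82·21 − 9)/(1 − 0.82) = 45.667.
The smallest integer exceeding 45.667 is 46.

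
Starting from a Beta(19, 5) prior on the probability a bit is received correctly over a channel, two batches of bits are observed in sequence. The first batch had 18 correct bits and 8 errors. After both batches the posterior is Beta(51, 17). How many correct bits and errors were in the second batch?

Sequential conjugate updates are equivalent to a single update on the pooled data, so total successes = posterior α − prior α and total failures = posterior β − prior β.
Total across both batches: 51−19=32 correct bits, 17−5=12 errors.
Subtract the first batch: 32−18=14 correct bits and 12−8=4 errors.

14 correct bits and 4 errors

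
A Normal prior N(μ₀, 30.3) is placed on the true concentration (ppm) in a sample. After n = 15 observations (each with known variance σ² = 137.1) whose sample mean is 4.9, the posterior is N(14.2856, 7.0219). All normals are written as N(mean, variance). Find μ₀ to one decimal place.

The posterior mean is a precision-weighted average: μ_n = (τ₀μ₀ + τ_data·x̄)/(τ₀+τ_data), with τ₀=1/σ₀² and τ_data=n/σ².
Here τ₀ = 1/30.3 = 0.033003 and τ_data = 15/137.1 = 0.109409, so τ_n = 0.142412.
Rearranging for μ₀: μ₀ = (μ_n·τ_n − τ_data·x̄)/τ₀ = (14.2856·0.142412 − 0.109409·4.9) / 0.033003 = 1.498337/0.033003 ≈ 45.4.

μ₀ = 45.4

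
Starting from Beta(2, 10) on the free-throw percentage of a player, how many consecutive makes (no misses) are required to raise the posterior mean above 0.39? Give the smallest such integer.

After k makes and 0 misses the posterior is Beta(2+k, 10), with mean (2+k)/(2+10+k).
Set (2+k)/(12+k) > 0.39 and solve: k > (0.39·12 − 2)/(1 − 0.39) = 4.393.
The smallest integer exceeding 4.393 is 5, and checking k=5: (7)/(17) = 0.4118 > 0.39.

k = 5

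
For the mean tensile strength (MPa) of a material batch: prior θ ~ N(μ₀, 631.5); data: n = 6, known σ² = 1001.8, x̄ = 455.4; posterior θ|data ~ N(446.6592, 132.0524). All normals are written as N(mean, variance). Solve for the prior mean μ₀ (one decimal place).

With known observation variance, the Normal–Normal posterior has precision τ_n = τ₀ + n/σ² and mean μ_n = (τ₀μ₀ + (n/σ²)x̄)/τ_n.
Here τ₀ = 1/631.5 = 0.001584 and τ_data = 6/1001.8 = 0.005989, so τ_n = 0.007573.
Rearranging for μ₀: μ₀ = (μ_n·τ_n − τ_data·x̄)/τ₀ = (446.6592·0.007573 − 0.005989·455.4) / 0.001584 = 0.655160/0.001584 ≈ 413.6.

μ₀ = 413.6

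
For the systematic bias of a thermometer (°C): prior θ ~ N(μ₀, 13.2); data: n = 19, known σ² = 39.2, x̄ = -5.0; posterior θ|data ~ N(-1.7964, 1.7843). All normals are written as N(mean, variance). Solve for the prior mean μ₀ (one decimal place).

μ₀ = 18.7

The posterior mean is a precision-weighted average: μ_n = (τ₀μ₀ + τ_data·x̄)/(τ₀+τ_data), with τ₀=1/σ₀² and τ_data=n/σ².
Here τ₀ = 1/13.2 = 0.075758 and τ_data = 19/39.2 = 0.484694, so τ_n = 0.560452.
Rearranging for μ₀: μ₀ = (μ_n·τ_n − τ_data·x̄)/τ₀ = (-1.7964·0.560452 − 0.484694·-5.0) / 0.075758 = 1.416674/0.075758 ≈ 18.7.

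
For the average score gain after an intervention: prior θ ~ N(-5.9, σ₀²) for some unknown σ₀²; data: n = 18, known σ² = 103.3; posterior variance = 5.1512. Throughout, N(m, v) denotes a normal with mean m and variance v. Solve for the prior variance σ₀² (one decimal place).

σ₀² = 50.3

For the Normal–Normal model with known σ², precisions add: τ_n = τ₀ + n/σ².
So 1/σ₀² = 1/5.1512 − 18/103.3 = 0.194130 − 0.174250 = 0.019880.
Hence σ₀² = 1/0.019880 ≈ 50.3.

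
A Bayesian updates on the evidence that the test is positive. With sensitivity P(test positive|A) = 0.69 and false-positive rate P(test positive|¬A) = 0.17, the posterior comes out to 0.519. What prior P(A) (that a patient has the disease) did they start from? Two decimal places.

Bayes' rule in odds form gives O(A|E) = O(A)·[P(E|A)/P(E|¬A)], hence O(A) = O(A|E)/LR.
Posterior odds = 0.519/(1−0.519) = 1.0790. LR = 0.69/0.17 = 4.0588.
Prior odds = 1.0790/4.0588 = 0.2658, so P(A) = 0.2658/(1+0.2658) ≈ 0.21.

P(A) = 0.21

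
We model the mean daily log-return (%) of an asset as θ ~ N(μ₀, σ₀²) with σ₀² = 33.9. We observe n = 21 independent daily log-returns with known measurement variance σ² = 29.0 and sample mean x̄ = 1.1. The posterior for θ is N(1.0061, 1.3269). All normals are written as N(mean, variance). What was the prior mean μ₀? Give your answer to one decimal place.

μ₀ = -1.3

The posterior mean is a precision-weighted average: μ_n = (τ₀μ₀ + τ_data·x̄)/(τ₀+τ_data), with τ₀=1/σ₀² and τ_data=n/σ².
Here τ₀ = 1/33.9 = 0.029499 and τ_data = 21/29.0 = 0.724138, so τ_n = 0.753637.
Rearranging for μ₀: μ₀ = (μ_n·τ_n − τ_data·x̄)/τ₀ = (1.0061·0.753637 − 0.724138·1.1) / 0.029499 = -0.038318/0.029499 ≈ -1.3.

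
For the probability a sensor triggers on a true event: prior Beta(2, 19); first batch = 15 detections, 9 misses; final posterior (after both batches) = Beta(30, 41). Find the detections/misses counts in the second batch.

Because Beta–binomial updating is additive in the counts, the combined data contributed (α_post−α_prior, β_post−β_prior) successes and failures.
Total across both batches: 30−2=28 detections, 41−19=22 misses.
Subtract the first batch: 28−15=13 detections and 22−9=13 misses.

13 detections and 13 misses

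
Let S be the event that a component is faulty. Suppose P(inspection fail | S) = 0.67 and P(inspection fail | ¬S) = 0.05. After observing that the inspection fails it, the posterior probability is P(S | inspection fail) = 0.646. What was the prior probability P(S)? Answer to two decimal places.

In odds form, posterior odds = prior odds × likelihood ratio, so prior odds = posterior odds ÷ LR.
Posterior odds = 0.646/(1−0.646) = 1.8249. LR = 0.67/0.05 = 13.4000.
Prior odds = 1.8249/13.4000 = 0.1362, so P(S) = 0.1362/(1+0.1362) ≈ 0.12.

P(S) = 0.12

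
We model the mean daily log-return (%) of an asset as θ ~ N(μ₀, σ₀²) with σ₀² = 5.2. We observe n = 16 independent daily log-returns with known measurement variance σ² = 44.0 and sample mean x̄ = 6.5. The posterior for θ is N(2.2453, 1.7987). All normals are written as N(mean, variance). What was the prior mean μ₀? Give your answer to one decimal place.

μ₀ = -5.8

The posterior mean is a precision-weighted average: μ_n = (τ₀μ₀ + τ_data·x̄)/(τ₀+τ_data), with τ₀=1/σ₀² and τ_data=n/σ².
Here τ₀ = 1/5.2 = 0.192308 and τ_data = 16/44.0 = 0.363636, so τ_n = 0.555944.
Rearranging for μ₀: μ₀ = (μ_n·τ_n − τ_data·x̄)/τ₀ = (2.2453·0.555944 − 0.363636·6.5) / 0.192308 = -1.115373/0.192308 ≈ -5.8.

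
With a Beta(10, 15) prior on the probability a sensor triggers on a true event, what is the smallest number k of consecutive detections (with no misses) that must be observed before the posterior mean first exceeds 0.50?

k = 6

After k detections and 0 misses the posterior is Beta(10+k, 15), with mean (10+k)/(10+15+k).
Set (10+k)/(25+k) > 0.50 and solve: k > (0.50·25 − 10)/(1 − 0.50) = 5.000.
The smallest integer exceeding 5.000 is 6.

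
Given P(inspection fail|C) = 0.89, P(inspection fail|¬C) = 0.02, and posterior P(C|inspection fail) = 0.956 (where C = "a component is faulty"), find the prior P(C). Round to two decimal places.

Bayes' rule in odds form gives O(C|E) = O(C)·[P(E|C)/P(E|¬C)], hence O(C) = O(C|E)/LR.
Posterior odds = 0.956/(1−0.956) = 21.7273. LR = 0.89/0.02 = 44.5000.
Prior odds = 21.7273/44.5000 = 0.4883, so P(C) = 0.4883/(1+0.4883) ≈ 0.33.

P(C) = 0.33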